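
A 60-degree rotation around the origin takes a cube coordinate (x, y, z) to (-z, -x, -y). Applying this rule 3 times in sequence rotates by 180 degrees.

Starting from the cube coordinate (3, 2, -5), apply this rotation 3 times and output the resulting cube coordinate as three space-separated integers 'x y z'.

Answer: -3 -2 5

Derivation:
Start: (3, 2, -5)
Step 1: (3, 2, -5) -> (-(-5), -(3), -(2)) = (5, -3, -2)
Step 2: (5, -3, -2) -> (-(-2), -(5), -(-3)) = (2, -5, 3)
Step 3: (2, -5, 3) -> (-(3), -(2), -(-5)) = (-3, -2, 5)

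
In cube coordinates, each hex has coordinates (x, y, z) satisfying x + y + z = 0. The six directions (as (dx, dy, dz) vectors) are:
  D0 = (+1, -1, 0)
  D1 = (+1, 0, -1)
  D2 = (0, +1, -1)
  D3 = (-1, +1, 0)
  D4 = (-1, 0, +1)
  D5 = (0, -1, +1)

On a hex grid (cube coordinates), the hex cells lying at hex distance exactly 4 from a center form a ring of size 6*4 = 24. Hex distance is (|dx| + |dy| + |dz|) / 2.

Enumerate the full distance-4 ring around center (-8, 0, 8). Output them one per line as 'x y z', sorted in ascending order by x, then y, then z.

Walk ring at distance 4 from (-8, 0, 8):
Start at center + D4*4 = (-12, 0, 12)
  hex 0: (-12, 0, 12)
  hex 1: (-11, -1, 12)
  hex 2: (-10, -2, 12)
  hex 3: (-9, -3, 12)
  hex 4: (-8, -4, 12)
  hex 5: (-7, -4, 11)
  hex 6: (-6, -4, 10)
  hex 7: (-5, -4, 9)
  hex 8: (-4, -4, 8)
  hex 9: (-4, -3, 7)
  hex 10: (-4, -2, 6)
  hex 11: (-4, -1, 5)
  hex 12: (-4, 0, 4)
  hex 13: (-5, 1, 4)
  hex 14: (-6, 2, 4)
  hex 15: (-7, 3, 4)
  hex 16: (-8, 4, 4)
  hex 17: (-9, 4, 5)
  hex 18: (-10, 4, 6)
  hex 19: (-11, 4, 7)
  hex 20: (-12, 4, 8)
  hex 21: (-12, 3, 9)
  hex 22: (-12, 2, 10)
  hex 23: (-12, 1, 11)
Sorted: 24 hexes.

Answer: -12 0 12
-12 1 11
-12 2 10
-12 3 9
-12 4 8
-11 -1 12
-11 4 7
-10 -2 12
-10 4 6
-9 -3 12
-9 4 5
-8 -4 12
-8 4 4
-7 -4 11
-7 3 4
-6 -4 10
-6 2 4
-5 -4 9
-5 1 4
-4 -4 8
-4 -3 7
-4 -2 6
-4 -1 5
-4 0 4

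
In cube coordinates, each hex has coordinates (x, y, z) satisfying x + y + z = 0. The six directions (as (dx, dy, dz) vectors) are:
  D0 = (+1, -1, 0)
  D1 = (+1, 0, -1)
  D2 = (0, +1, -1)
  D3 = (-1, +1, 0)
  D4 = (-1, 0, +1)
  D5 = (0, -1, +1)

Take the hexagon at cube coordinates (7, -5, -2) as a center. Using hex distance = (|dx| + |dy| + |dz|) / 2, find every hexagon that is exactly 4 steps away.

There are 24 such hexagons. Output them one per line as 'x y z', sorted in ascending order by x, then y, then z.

Answer: 3 -5 2
3 -4 1
3 -3 0
3 -2 -1
3 -1 -2
4 -6 2
4 -1 -3
5 -7 2
5 -1 -4
6 -8 2
6 -1 -5
7 -9 2
7 -1 -6
8 -9 1
8 -2 -6
9 -9 0
9 -3 -6
10 -9 -1
10 -4 -6
11 -9 -2
11 -8 -3
11 -7 -4
11 -6 -5
11 -5 -6

Derivation:
Walk ring at distance 4 from (7, -5, -2):
Start at center + D4*4 = (3, -5, 2)
  hex 0: (3, -5, 2)
  hex 1: (4, -6, 2)
  hex 2: (5, -7, 2)
  hex 3: (6, -8, 2)
  hex 4: (7, -9, 2)
  hex 5: (8, -9, 1)
  hex 6: (9, -9, 0)
  hex 7: (10, -9, -1)
  hex 8: (11, -9, -2)
  hex 9: (11, -8, -3)
  hex 10: (11, -7, -4)
  hex 11: (11, -6, -5)
  hex 12: (11, -5, -6)
  hex 13: (10, -4, -6)
  hex 14: (9, -3, -6)
  hex 15: (8, -2, -6)
  hex 16: (7, -1, -6)
  hex 17: (6, -1, -5)
  hex 18: (5, -1, -4)
  hex 19: (4, -1, -3)
  hex 20: (3, -1, -2)
  hex 21: (3, -2, -1)
  hex 22: (3, -3, 0)
  hex 23: (3, -4, 1)
Sorted: 24 hexes.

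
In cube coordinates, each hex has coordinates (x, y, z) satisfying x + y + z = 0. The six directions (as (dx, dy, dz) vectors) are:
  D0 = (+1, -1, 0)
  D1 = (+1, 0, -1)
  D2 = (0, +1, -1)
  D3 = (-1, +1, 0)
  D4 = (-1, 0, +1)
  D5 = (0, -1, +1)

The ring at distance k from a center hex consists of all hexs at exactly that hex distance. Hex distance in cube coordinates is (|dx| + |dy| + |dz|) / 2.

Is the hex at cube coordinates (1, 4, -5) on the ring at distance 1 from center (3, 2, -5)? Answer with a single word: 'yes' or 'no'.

Answer: no

Derivation:
|px - cx| = |1 - 3| = 2
|py - cy| = |4 - 2| = 2
|pz - cz| = |-5 - (-5)| = 0
distance = (2+2+0)/2 = 4/2 = 2
radius = 1; distance != radius -> no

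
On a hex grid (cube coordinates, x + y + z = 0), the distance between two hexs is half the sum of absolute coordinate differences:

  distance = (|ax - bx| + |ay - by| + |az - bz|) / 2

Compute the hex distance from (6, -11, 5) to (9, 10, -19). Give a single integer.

Answer: 24

Derivation:
|ax - bx| = |6 - 9| = 3
|ay - by| = |-11 - 10| = 21
|az - bz| = |5 - (-19)| = 24
distance = (3 + 21 + 24) / 2 = 48 / 2 = 24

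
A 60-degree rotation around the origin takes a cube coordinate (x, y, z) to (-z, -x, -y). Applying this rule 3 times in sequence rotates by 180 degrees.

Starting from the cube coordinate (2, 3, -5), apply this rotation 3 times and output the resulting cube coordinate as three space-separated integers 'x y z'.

Answer: -2 -3 5

Derivation:
Start: (2, 3, -5)
Step 1: (2, 3, -5) -> (-(-5), -(2), -(3)) = (5, -2, -3)
Step 2: (5, -2, -3) -> (-(-3), -(5), -(-2)) = (3, -5, 2)
Step 3: (3, -5, 2) -> (-(2), -(3), -(-5)) = (-2, -3, 5)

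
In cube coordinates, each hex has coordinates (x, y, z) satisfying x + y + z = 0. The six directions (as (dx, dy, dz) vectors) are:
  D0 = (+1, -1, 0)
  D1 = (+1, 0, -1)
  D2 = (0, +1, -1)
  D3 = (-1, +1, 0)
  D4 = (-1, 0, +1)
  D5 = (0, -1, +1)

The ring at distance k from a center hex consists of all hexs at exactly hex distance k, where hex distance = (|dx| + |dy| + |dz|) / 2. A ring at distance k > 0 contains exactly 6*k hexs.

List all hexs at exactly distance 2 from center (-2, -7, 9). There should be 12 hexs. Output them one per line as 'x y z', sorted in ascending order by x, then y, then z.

Walk ring at distance 2 from (-2, -7, 9):
Start at center + D4*2 = (-4, -7, 11)
  hex 0: (-4, -7, 11)
  hex 1: (-3, -8, 11)
  hex 2: (-2, -9, 11)
  hex 3: (-1, -9, 10)
  hex 4: (0, -9, 9)
  hex 5: (0, -8, 8)
  hex 6: (0, -7, 7)
  hex 7: (-1, -6, 7)
  hex 8: (-2, -5, 7)
  hex 9: (-3, -5, 8)
  hex 10: (-4, -5, 9)
  hex 11: (-4, -6, 10)
Sorted: 12 hexes.

Answer: -4 -7 11
-4 -6 10
-4 -5 9
-3 -8 11
-3 -5 8
-2 -9 11
-2 -5 7
-1 -9 10
-1 -6 7
0 -9 9
0 -8 8
0 -7 7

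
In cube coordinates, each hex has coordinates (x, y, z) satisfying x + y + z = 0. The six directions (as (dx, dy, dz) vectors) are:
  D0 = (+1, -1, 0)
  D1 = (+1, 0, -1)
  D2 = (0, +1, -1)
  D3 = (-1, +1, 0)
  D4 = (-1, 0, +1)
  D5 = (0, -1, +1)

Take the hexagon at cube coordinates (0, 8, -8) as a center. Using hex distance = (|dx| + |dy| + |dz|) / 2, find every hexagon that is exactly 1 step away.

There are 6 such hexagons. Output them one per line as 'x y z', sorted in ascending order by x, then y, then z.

Answer: -1 8 -7
-1 9 -8
0 7 -7
0 9 -9
1 7 -8
1 8 -9

Derivation:
Walk ring at distance 1 from (0, 8, -8):
Start at center + D4*1 = (-1, 8, -7)
  hex 0: (-1, 8, -7)
  hex 1: (0, 7, -7)
  hex 2: (1, 7, -8)
  hex 3: (1, 8, -9)
  hex 4: (0, 9, -9)
  hex 5: (-1, 9, -8)
Sorted: 6 hexes.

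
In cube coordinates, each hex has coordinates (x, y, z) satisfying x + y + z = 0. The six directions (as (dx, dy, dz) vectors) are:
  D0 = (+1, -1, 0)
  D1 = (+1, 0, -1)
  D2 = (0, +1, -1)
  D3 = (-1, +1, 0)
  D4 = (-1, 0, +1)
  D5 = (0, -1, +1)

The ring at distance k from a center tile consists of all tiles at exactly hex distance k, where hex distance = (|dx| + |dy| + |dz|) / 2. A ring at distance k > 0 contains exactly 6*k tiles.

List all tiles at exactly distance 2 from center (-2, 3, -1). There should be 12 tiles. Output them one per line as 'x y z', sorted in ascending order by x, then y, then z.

Walk ring at distance 2 from (-2, 3, -1):
Start at center + D4*2 = (-4, 3, 1)
  hex 0: (-4, 3, 1)
  hex 1: (-3, 2, 1)
  hex 2: (-2, 1, 1)
  hex 3: (-1, 1, 0)
  hex 4: (0, 1, -1)
  hex 5: (0, 2, -2)
  hex 6: (0, 3, -3)
  hex 7: (-1, 4, -3)
  hex 8: (-2, 5, -3)
  hex 9: (-3, 5, -2)
  hex 10: (-4, 5, -1)
  hex 11: (-4, 4, 0)
Sorted: 12 hexes.

Answer: -4 3 1
-4 4 0
-4 5 -1
-3 2 1
-3 5 -2
-2 1 1
-2 5 -3
-1 1 0
-1 4 -3
0 1 -1
0 2 -2
0 3 -3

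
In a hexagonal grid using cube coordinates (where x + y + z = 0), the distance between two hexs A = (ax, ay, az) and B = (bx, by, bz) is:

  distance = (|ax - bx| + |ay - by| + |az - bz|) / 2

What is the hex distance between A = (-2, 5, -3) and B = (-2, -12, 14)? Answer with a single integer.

Answer: 17

Derivation:
|ax - bx| = |-2 - (-2)| = 0
|ay - by| = |5 - (-12)| = 17
|az - bz| = |-3 - 14| = 17
distance = (0 + 17 + 17) / 2 = 34 / 2 = 17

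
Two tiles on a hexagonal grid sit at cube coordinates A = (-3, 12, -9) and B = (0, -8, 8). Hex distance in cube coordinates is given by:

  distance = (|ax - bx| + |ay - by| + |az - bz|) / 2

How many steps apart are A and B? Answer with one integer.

|ax - bx| = |-3 - 0| = 3
|ay - by| = |12 - (-8)| = 20
|az - bz| = |-9 - 8| = 17
distance = (3 + 20 + 17) / 2 = 40 / 2 = 20

Answer: 20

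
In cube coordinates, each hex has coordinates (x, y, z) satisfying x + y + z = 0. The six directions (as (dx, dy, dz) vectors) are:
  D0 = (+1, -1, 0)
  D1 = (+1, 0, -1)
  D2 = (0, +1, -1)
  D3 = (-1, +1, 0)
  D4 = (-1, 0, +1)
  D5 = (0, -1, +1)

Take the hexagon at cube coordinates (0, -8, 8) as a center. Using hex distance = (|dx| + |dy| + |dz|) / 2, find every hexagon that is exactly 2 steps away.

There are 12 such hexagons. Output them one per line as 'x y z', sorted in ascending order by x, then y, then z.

Walk ring at distance 2 from (0, -8, 8):
Start at center + D4*2 = (-2, -8, 10)
  hex 0: (-2, -8, 10)
  hex 1: (-1, -9, 10)
  hex 2: (0, -10, 10)
  hex 3: (1, -10, 9)
  hex 4: (2, -10, 8)
  hex 5: (2, -9, 7)
  hex 6: (2, -8, 6)
  hex 7: (1, -7, 6)
  hex 8: (0, -6, 6)
  hex 9: (-1, -6, 7)
  hex 10: (-2, -6, 8)
  hex 11: (-2, -7, 9)
Sorted: 12 hexes.

Answer: -2 -8 10
-2 -7 9
-2 -6 8
-1 -9 10
-1 -6 7
0 -10 10
0 -6 6
1 -10 9
1 -7 6
2 -10 8
2 -9 7
2 -8 6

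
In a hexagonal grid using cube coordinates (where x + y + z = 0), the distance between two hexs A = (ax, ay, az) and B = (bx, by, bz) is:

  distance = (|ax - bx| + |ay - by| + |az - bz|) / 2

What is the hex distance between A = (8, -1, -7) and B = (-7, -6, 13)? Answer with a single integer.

|ax - bx| = |8 - (-7)| = 15
|ay - by| = |-1 - (-6)| = 5
|az - bz| = |-7 - 13| = 20
distance = (15 + 5 + 20) / 2 = 40 / 2 = 20

Answer: 20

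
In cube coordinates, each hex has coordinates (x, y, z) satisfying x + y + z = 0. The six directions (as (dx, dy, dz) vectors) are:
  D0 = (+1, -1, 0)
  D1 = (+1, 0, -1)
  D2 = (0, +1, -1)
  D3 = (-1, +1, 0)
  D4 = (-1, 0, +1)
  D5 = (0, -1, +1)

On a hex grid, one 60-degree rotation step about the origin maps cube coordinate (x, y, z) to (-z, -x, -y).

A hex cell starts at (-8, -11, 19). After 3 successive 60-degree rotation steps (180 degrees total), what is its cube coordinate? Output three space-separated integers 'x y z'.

Answer: 8 11 -19

Derivation:
Start: (-8, -11, 19)
Step 1: (-8, -11, 19) -> (-(19), -(-8), -(-11)) = (-19, 8, 11)
Step 2: (-19, 8, 11) -> (-(11), -(-19), -(8)) = (-11, 19, -8)
Step 3: (-11, 19, -8) -> (-(-8), -(-11), -(19)) = (8, 11, -19)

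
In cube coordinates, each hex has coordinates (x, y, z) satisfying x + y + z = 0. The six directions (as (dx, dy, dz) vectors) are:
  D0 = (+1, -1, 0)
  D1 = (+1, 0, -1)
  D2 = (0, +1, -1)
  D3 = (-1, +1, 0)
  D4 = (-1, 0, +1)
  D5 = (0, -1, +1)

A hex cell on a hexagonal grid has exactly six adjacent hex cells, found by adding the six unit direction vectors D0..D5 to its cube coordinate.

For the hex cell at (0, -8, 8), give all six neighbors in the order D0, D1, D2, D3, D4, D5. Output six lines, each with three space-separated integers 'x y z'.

Answer: 1 -9 8
1 -8 7
0 -7 7
-1 -7 8
-1 -8 9
0 -9 9

Derivation:
Center: (0, -8, 8). Add each direction:
  D0: (0, -8, 8) + (1, -1, 0) = (1, -9, 8)
  D1: (0, -8, 8) + (1, 0, -1) = (1, -8, 7)
  D2: (0, -8, 8) + (0, 1, -1) = (0, -7, 7)
  D3: (0, -8, 8) + (-1, 1, 0) = (-1, -7, 8)
  D4: (0, -8, 8) + (-1, 0, 1) = (-1, -8, 9)
  D5: (0, -8, 8) + (0, -1, 1) = (0, -9, 9)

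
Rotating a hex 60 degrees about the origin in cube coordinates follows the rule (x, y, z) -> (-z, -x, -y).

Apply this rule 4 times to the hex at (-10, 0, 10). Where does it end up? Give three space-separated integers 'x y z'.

Start: (-10, 0, 10)
Step 1: (-10, 0, 10) -> (-(10), -(-10), -(0)) = (-10, 10, 0)
Step 2: (-10, 10, 0) -> (-(0), -(-10), -(10)) = (0, 10, -10)
Step 3: (0, 10, -10) -> (-(-10), -(0), -(10)) = (10, 0, -10)
Step 4: (10, 0, -10) -> (-(-10), -(10), -(0)) = (10, -10, 0)

Answer: 10 -10 0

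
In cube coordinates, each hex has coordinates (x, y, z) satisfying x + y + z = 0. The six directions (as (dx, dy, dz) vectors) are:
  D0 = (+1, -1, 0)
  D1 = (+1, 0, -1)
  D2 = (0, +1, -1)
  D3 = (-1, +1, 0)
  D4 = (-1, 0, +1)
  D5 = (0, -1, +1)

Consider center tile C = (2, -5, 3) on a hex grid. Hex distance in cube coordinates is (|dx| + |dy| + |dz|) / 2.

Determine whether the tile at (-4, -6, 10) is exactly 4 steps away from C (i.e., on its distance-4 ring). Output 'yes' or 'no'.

Answer: no

Derivation:
|px - cx| = |-4 - 2| = 6
|py - cy| = |-6 - (-5)| = 1
|pz - cz| = |10 - 3| = 7
distance = (6+1+7)/2 = 14/2 = 7
radius = 4; distance != radius -> no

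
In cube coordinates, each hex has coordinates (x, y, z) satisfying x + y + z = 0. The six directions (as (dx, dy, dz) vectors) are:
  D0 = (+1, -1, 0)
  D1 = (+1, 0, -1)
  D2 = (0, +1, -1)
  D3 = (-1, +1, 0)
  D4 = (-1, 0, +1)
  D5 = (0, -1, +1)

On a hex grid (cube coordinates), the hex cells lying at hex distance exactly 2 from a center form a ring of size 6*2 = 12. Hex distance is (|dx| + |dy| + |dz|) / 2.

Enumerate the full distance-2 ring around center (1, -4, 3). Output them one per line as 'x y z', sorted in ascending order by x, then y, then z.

Answer: -1 -4 5
-1 -3 4
-1 -2 3
0 -5 5
0 -2 2
1 -6 5
1 -2 1
2 -6 4
2 -3 1
3 -6 3
3 -5 2
3 -4 1

Derivation:
Walk ring at distance 2 from (1, -4, 3):
Start at center + D4*2 = (-1, -4, 5)
  hex 0: (-1, -4, 5)
  hex 1: (0, -5, 5)
  hex 2: (1, -6, 5)
  hex 3: (2, -6, 4)
  hex 4: (3, -6, 3)
  hex 5: (3, -5, 2)
  hex 6: (3, -4, 1)
  hex 7: (2, -3, 1)
  hex 8: (1, -2, 1)
  hex 9: (0, -2, 2)
  hex 10: (-1, -2, 3)
  hex 11: (-1, -3, 4)
Sorted: 12 hexes.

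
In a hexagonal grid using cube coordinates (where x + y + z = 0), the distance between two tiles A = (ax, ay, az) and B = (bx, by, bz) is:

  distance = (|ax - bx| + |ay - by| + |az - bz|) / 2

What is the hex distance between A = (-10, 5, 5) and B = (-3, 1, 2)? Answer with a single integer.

Answer: 7

Derivation:
|ax - bx| = |-10 - (-3)| = 7
|ay - by| = |5 - 1| = 4
|az - bz| = |5 - 2| = 3
distance = (7 + 4 + 3) / 2 = 14 / 2 = 7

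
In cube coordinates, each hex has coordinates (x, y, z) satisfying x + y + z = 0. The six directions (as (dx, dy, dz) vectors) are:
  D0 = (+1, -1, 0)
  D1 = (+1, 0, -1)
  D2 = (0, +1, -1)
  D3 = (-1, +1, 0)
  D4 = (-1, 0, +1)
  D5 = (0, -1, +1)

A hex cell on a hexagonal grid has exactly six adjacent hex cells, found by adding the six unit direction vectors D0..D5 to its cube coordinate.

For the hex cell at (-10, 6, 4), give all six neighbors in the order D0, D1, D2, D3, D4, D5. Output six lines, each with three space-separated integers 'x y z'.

Answer: -9 5 4
-9 6 3
-10 7 3
-11 7 4
-11 6 5
-10 5 5

Derivation:
Center: (-10, 6, 4). Add each direction:
  D0: (-10, 6, 4) + (1, -1, 0) = (-9, 5, 4)
  D1: (-10, 6, 4) + (1, 0, -1) = (-9, 6, 3)
  D2: (-10, 6, 4) + (0, 1, -1) = (-10, 7, 3)
  D3: (-10, 6, 4) + (-1, 1, 0) = (-11, 7, 4)
  D4: (-10, 6, 4) + (-1, 0, 1) = (-11, 6, 5)
  D5: (-10, 6, 4) + (0, -1, 1) = (-10, 5, 5)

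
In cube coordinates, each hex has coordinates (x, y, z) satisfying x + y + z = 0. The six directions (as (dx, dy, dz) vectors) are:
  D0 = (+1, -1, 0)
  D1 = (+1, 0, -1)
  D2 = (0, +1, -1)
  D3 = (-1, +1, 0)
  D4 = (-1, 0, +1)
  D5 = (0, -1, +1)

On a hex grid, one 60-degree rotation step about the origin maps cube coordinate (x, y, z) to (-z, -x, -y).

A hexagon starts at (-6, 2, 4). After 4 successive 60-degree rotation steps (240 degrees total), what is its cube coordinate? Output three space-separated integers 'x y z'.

Start: (-6, 2, 4)
Step 1: (-6, 2, 4) -> (-(4), -(-6), -(2)) = (-4, 6, -2)
Step 2: (-4, 6, -2) -> (-(-2), -(-4), -(6)) = (2, 4, -6)
Step 3: (2, 4, -6) -> (-(-6), -(2), -(4)) = (6, -2, -4)
Step 4: (6, -2, -4) -> (-(-4), -(6), -(-2)) = (4, -6, 2)

Answer: 4 -6 2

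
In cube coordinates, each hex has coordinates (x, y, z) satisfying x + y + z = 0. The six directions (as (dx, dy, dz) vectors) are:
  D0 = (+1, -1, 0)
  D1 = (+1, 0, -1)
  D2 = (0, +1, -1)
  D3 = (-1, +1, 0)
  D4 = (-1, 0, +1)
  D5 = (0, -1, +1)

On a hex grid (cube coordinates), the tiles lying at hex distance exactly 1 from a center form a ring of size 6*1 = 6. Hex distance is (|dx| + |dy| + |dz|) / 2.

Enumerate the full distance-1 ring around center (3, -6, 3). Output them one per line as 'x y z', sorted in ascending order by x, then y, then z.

Answer: 2 -6 4
2 -5 3
3 -7 4
3 -5 2
4 -7 3
4 -6 2

Derivation:
Walk ring at distance 1 from (3, -6, 3):
Start at center + D4*1 = (2, -6, 4)
  hex 0: (2, -6, 4)
  hex 1: (3, -7, 4)
  hex 2: (4, -7, 3)
  hex 3: (4, -6, 2)
  hex 4: (3, -5, 2)
  hex 5: (2, -5, 3)
Sorted: 6 hexes.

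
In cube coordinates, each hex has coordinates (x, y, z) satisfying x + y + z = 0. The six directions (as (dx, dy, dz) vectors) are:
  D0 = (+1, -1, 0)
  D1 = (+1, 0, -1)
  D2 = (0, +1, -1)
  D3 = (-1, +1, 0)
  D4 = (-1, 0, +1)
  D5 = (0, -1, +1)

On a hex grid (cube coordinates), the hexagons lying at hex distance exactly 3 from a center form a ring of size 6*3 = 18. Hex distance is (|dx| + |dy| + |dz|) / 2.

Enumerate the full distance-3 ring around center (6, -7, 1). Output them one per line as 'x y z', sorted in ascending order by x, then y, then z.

Answer: 3 -7 4
3 -6 3
3 -5 2
3 -4 1
4 -8 4
4 -4 0
5 -9 4
5 -4 -1
6 -10 4
6 -4 -2
7 -10 3
7 -5 -2
8 -10 2
8 -6 -2
9 -10 1
9 -9 0
9 -8 -1
9 -7 -2

Derivation:
Walk ring at distance 3 from (6, -7, 1):
Start at center + D4*3 = (3, -7, 4)
  hex 0: (3, -7, 4)
  hex 1: (4, -8, 4)
  hex 2: (5, -9, 4)
  hex 3: (6, -10, 4)
  hex 4: (7, -10, 3)
  hex 5: (8, -10, 2)
  hex 6: (9, -10, 1)
  hex 7: (9, -9, 0)
  hex 8: (9, -8, -1)
  hex 9: (9, -7, -2)
  hex 10: (8, -6, -2)
  hex 11: (7, -5, -2)
  hex 12: (6, -4, -2)
  hex 13: (5, -4, -1)
  hex 14: (4, -4, 0)
  hex 15: (3, -4, 1)
  hex 16: (3, -5, 2)
  hex 17: (3, -6, 3)
Sorted: 18 hexes.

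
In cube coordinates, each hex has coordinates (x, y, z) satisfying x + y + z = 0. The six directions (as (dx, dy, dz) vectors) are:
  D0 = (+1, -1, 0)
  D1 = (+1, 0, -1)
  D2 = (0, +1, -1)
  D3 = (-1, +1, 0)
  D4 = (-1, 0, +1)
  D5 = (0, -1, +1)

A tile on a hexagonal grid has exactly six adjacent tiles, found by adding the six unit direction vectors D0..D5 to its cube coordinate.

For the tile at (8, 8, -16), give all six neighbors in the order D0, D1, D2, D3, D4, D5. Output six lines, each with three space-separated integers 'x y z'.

Answer: 9 7 -16
9 8 -17
8 9 -17
7 9 -16
7 8 -15
8 7 -15

Derivation:
Center: (8, 8, -16). Add each direction:
  D0: (8, 8, -16) + (1, -1, 0) = (9, 7, -16)
  D1: (8, 8, -16) + (1, 0, -1) = (9, 8, -17)
  D2: (8, 8, -16) + (0, 1, -1) = (8, 9, -17)
  D3: (8, 8, -16) + (-1, 1, 0) = (7, 9, -16)
  D4: (8, 8, -16) + (-1, 0, 1) = (7, 8, -15)
  D5: (8, 8, -16) + (0, -1, 1) = (8, 7, -15)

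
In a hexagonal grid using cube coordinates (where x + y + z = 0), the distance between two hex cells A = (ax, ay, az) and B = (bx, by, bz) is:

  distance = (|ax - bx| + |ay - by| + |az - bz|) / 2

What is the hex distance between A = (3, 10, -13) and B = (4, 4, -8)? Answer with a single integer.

|ax - bx| = |3 - 4| = 1
|ay - by| = |10 - 4| = 6
|az - bz| = |-13 - (-8)| = 5
distance = (1 + 6 + 5) / 2 = 12 / 2 = 6

Answer: 6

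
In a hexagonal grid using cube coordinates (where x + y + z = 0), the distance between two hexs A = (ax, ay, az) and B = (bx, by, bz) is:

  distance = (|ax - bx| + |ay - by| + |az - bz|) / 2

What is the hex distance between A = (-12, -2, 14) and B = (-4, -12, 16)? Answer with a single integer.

Answer: 10

Derivation:
|ax - bx| = |-12 - (-4)| = 8
|ay - by| = |-2 - (-12)| = 10
|az - bz| = |14 - 16| = 2
distance = (8 + 10 + 2) / 2 = 20 / 2 = 10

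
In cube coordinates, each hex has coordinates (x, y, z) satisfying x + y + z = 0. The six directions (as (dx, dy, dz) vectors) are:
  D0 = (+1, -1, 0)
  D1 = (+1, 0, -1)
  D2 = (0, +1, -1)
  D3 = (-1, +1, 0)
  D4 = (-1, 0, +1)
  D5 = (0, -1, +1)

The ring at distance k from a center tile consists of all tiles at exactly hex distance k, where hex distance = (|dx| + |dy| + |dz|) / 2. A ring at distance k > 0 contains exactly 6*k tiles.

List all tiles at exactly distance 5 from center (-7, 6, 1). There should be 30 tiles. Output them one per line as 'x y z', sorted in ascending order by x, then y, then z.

Answer: -12 6 6
-12 7 5
-12 8 4
-12 9 3
-12 10 2
-12 11 1
-11 5 6
-11 11 0
-10 4 6
-10 11 -1
-9 3 6
-9 11 -2
-8 2 6
-8 11 -3
-7 1 6
-7 11 -4
-6 1 5
-6 10 -4
-5 1 4
-5 9 -4
-4 1 3
-4 8 -4
-3 1 2
-3 7 -4
-2 1 1
-2 2 0
-2 3 -1
-2 4 -2
-2 5 -3
-2 6 -4

Derivation:
Walk ring at distance 5 from (-7, 6, 1):
Start at center + D4*5 = (-12, 6, 6)
  hex 0: (-12, 6, 6)
  hex 1: (-11, 5, 6)
  hex 2: (-10, 4, 6)
  hex 3: (-9, 3, 6)
  hex 4: (-8, 2, 6)
  hex 5: (-7, 1, 6)
  hex 6: (-6, 1, 5)
  hex 7: (-5, 1, 4)
  hex 8: (-4, 1, 3)
  hex 9: (-3, 1, 2)
  hex 10: (-2, 1, 1)
  hex 11: (-2, 2, 0)
  hex 12: (-2, 3, -1)
  hex 13: (-2, 4, -2)
  hex 14: (-2, 5, -3)
  hex 15: (-2, 6, -4)
  hex 16: (-3, 7, -4)
  hex 17: (-4, 8, -4)
  hex 18: (-5, 9, -4)
  hex 19: (-6, 10, -4)
  hex 20: (-7, 11, -4)
  hex 21: (-8, 11, -3)
  hex 22: (-9, 11, -2)
  hex 23: (-10, 11, -1)
  hex 24: (-11, 11, 0)
  hex 25: (-12, 11, 1)
  hex 26: (-12, 10, 2)
  hex 27: (-12, 9, 3)
  hex 28: (-12, 8, 4)
  hex 29: (-12, 7, 5)
Sorted: 30 hexes.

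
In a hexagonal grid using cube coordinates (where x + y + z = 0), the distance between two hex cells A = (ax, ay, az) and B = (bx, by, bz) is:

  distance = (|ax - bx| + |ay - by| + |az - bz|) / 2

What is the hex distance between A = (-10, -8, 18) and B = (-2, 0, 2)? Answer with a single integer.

|ax - bx| = |-10 - (-2)| = 8
|ay - by| = |-8 - 0| = 8
|az - bz| = |18 - 2| = 16
distance = (8 + 8 + 16) / 2 = 32 / 2 = 16

Answer: 16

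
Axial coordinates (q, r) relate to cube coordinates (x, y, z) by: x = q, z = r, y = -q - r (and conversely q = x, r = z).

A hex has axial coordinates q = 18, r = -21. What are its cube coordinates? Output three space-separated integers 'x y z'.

Answer: 18 3 -21

Derivation:
x = q = 18
z = r = -21
y = -x - z = -(18) - (-21) = 3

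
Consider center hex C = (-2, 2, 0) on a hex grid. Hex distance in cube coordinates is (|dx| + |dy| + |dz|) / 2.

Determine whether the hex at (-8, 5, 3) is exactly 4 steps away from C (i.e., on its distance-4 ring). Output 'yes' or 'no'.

|px - cx| = |-8 - (-2)| = 6
|py - cy| = |5 - 2| = 3
|pz - cz| = |3 - 0| = 3
distance = (6+3+3)/2 = 12/2 = 6
radius = 4; distance != radius -> no

Answer: no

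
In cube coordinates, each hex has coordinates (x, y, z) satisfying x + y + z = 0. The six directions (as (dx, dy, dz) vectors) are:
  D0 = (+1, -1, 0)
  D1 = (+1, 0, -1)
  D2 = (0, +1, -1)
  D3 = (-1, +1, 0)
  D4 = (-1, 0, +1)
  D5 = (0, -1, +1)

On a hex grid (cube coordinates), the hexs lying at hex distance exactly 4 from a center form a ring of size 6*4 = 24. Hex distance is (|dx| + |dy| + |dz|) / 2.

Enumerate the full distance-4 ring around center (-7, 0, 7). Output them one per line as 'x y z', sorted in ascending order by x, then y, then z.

Answer: -11 0 11
-11 1 10
-11 2 9
-11 3 8
-11 4 7
-10 -1 11
-10 4 6
-9 -2 11
-9 4 5
-8 -3 11
-8 4 4
-7 -4 11
-7 4 3
-6 -4 10
-6 3 3
-5 -4 9
-5 2 3
-4 -4 8
-4 1 3
-3 -4 7
-3 -3 6
-3 -2 5
-3 -1 4
-3 0 3

Derivation:
Walk ring at distance 4 from (-7, 0, 7):
Start at center + D4*4 = (-11, 0, 11)
  hex 0: (-11, 0, 11)
  hex 1: (-10, -1, 11)
  hex 2: (-9, -2, 11)
  hex 3: (-8, -3, 11)
  hex 4: (-7, -4, 11)
  hex 5: (-6, -4, 10)
  hex 6: (-5, -4, 9)
  hex 7: (-4, -4, 8)
  hex 8: (-3, -4, 7)
  hex 9: (-3, -3, 6)
  hex 10: (-3, -2, 5)
  hex 11: (-3, -1, 4)
  hex 12: (-3, 0, 3)
  hex 13: (-4, 1, 3)
  hex 14: (-5, 2, 3)
  hex 15: (-6, 3, 3)
  hex 16: (-7, 4, 3)
  hex 17: (-8, 4, 4)
  hex 18: (-9, 4, 5)
  hex 19: (-10, 4, 6)
  hex 20: (-11, 4, 7)
  hex 21: (-11, 3, 8)
  hex 22: (-11, 2, 9)
  hex 23: (-11, 1, 10)
Sorted: 24 hexes.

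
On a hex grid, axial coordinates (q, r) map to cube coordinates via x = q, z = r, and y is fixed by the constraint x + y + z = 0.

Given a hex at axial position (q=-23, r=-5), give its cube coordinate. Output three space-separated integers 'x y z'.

Answer: -23 28 -5

Derivation:
x = q = -23
z = r = -5
y = -x - z = -(-23) - (-5) = 28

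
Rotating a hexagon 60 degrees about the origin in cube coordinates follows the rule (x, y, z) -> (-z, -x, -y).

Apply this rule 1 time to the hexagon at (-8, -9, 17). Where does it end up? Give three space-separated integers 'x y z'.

Start: (-8, -9, 17)
Step 1: (-8, -9, 17) -> (-(17), -(-8), -(-9)) = (-17, 8, 9)

Answer: -17 8 9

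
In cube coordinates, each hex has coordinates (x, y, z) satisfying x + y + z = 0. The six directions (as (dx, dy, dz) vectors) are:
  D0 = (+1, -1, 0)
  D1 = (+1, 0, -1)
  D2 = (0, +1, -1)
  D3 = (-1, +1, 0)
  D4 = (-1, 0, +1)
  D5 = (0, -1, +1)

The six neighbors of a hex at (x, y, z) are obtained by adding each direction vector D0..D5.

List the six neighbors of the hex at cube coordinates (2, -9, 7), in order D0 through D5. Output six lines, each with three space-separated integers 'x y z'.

Center: (2, -9, 7). Add each direction:
  D0: (2, -9, 7) + (1, -1, 0) = (3, -10, 7)
  D1: (2, -9, 7) + (1, 0, -1) = (3, -9, 6)
  D2: (2, -9, 7) + (0, 1, -1) = (2, -8, 6)
  D3: (2, -9, 7) + (-1, 1, 0) = (1, -8, 7)
  D4: (2, -9, 7) + (-1, 0, 1) = (1, -9, 8)
  D5: (2, -9, 7) + (0, -1, 1) = (2, -10, 8)

Answer: 3 -10 7
3 -9 6
2 -8 6
1 -8 7
1 -9 8
2 -10 8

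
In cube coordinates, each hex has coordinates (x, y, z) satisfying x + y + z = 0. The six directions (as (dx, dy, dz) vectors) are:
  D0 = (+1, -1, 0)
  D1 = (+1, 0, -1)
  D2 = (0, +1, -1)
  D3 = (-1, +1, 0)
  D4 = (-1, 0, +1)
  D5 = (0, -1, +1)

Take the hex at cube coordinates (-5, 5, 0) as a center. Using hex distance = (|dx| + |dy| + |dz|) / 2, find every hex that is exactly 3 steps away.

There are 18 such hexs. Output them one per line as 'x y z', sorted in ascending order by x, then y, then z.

Answer: -8 5 3
-8 6 2
-8 7 1
-8 8 0
-7 4 3
-7 8 -1
-6 3 3
-6 8 -2
-5 2 3
-5 8 -3
-4 2 2
-4 7 -3
-3 2 1
-3 6 -3
-2 2 0
-2 3 -1
-2 4 -2
-2 5 -3

Derivation:
Walk ring at distance 3 from (-5, 5, 0):
Start at center + D4*3 = (-8, 5, 3)
  hex 0: (-8, 5, 3)
  hex 1: (-7, 4, 3)
  hex 2: (-6, 3, 3)
  hex 3: (-5, 2, 3)
  hex 4: (-4, 2, 2)
  hex 5: (-3, 2, 1)
  hex 6: (-2, 2, 0)
  hex 7: (-2, 3, -1)
  hex 8: (-2, 4, -2)
  hex 9: (-2, 5, -3)
  hex 10: (-3, 6, -3)
  hex 11: (-4, 7, -3)
  hex 12: (-5, 8, -3)
  hex 13: (-6, 8, -2)
  hex 14: (-7, 8, -1)
  hex 15: (-8, 8, 0)
  hex 16: (-8, 7, 1)
  hex 17: (-8, 6, 2)
Sorted: 18 hexes.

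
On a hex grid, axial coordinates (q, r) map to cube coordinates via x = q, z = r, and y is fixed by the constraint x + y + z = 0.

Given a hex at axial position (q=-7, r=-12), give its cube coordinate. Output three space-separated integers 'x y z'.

Answer: -7 19 -12

Derivation:
x = q = -7
z = r = -12
y = -x - z = -(-7) - (-12) = 19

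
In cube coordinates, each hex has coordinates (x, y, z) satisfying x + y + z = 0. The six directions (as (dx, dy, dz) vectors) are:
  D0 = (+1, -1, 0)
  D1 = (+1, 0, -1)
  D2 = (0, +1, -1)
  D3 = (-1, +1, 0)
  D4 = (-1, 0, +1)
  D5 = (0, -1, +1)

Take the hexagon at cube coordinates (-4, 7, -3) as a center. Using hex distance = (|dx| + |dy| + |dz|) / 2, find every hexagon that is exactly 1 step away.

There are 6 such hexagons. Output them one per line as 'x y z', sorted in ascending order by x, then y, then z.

Answer: -5 7 -2
-5 8 -3
-4 6 -2
-4 8 -4
-3 6 -3
-3 7 -4

Derivation:
Walk ring at distance 1 from (-4, 7, -3):
Start at center + D4*1 = (-5, 7, -2)
  hex 0: (-5, 7, -2)
  hex 1: (-4, 6, -2)
  hex 2: (-3, 6, -3)
  hex 3: (-3, 7, -4)
  hex 4: (-4, 8, -4)
  hex 5: (-5, 8, -3)
Sorted: 6 hexes.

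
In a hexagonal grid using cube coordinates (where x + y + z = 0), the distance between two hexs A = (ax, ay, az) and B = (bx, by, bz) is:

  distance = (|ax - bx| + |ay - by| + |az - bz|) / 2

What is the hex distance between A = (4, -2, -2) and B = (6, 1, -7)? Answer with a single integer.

|ax - bx| = |4 - 6| = 2
|ay - by| = |-2 - 1| = 3
|az - bz| = |-2 - (-7)| = 5
distance = (2 + 3 + 5) / 2 = 10 / 2 = 5

Answer: 5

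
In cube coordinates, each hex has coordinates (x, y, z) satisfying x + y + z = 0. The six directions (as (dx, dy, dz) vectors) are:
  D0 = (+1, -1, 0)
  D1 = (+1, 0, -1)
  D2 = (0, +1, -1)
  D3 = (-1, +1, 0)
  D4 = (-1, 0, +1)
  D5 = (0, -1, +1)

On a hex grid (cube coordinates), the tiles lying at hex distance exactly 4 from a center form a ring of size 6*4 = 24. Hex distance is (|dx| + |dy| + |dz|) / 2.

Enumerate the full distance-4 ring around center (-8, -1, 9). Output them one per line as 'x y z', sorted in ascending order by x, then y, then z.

Walk ring at distance 4 from (-8, -1, 9):
Start at center + D4*4 = (-12, -1, 13)
  hex 0: (-12, -1, 13)
  hex 1: (-11, -2, 13)
  hex 2: (-10, -3, 13)
  hex 3: (-9, -4, 13)
  hex 4: (-8, -5, 13)
  hex 5: (-7, -5, 12)
  hex 6: (-6, -5, 11)
  hex 7: (-5, -5, 10)
  hex 8: (-4, -5, 9)
  hex 9: (-4, -4, 8)
  hex 10: (-4, -3, 7)
  hex 11: (-4, -2, 6)
  hex 12: (-4, -1, 5)
  hex 13: (-5, 0, 5)
  hex 14: (-6, 1, 5)
  hex 15: (-7, 2, 5)
  hex 16: (-8, 3, 5)
  hex 17: (-9, 3, 6)
  hex 18: (-10, 3, 7)
  hex 19: (-11, 3, 8)
  hex 20: (-12, 3, 9)
  hex 21: (-12, 2, 10)
  hex 22: (-12, 1, 11)
  hex 23: (-12, 0, 12)
Sorted: 24 hexes.

Answer: -12 -1 13
-12 0 12
-12 1 11
-12 2 10
-12 3 9
-11 -2 13
-11 3 8
-10 -3 13
-10 3 7
-9 -4 13
-9 3 6
-8 -5 13
-8 3 5
-7 -5 12
-7 2 5
-6 -5 11
-6 1 5
-5 -5 10
-5 0 5
-4 -5 9
-4 -4 8
-4 -3 7
-4 -2 6
-4 -1 5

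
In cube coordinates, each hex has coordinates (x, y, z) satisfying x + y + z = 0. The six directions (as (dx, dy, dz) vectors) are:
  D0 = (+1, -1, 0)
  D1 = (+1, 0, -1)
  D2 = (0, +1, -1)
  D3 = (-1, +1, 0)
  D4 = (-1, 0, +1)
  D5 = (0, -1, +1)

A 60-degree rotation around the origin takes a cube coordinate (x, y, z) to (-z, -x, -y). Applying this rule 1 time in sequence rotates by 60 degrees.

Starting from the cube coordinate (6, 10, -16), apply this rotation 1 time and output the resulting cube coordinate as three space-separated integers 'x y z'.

Answer: 16 -6 -10

Derivation:
Start: (6, 10, -16)
Step 1: (6, 10, -16) -> (-(-16), -(6), -(10)) = (16, -6, -10)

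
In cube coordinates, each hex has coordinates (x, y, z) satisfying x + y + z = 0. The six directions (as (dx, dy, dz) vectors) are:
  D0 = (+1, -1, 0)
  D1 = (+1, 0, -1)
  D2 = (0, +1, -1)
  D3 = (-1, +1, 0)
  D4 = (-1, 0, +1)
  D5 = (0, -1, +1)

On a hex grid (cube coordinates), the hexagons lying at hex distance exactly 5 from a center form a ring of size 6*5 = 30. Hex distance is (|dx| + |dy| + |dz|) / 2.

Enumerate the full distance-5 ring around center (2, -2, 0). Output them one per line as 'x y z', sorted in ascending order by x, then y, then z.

Answer: -3 -2 5
-3 -1 4
-3 0 3
-3 1 2
-3 2 1
-3 3 0
-2 -3 5
-2 3 -1
-1 -4 5
-1 3 -2
0 -5 5
0 3 -3
1 -6 5
1 3 -4
2 -7 5
2 3 -5
3 -7 4
3 2 -5
4 -7 3
4 1 -5
5 -7 2
5 0 -5
6 -7 1
6 -1 -5
7 -7 0
7 -6 -1
7 -5 -2
7 -4 -3
7 -3 -4
7 -2 -5

Derivation:
Walk ring at distance 5 from (2, -2, 0):
Start at center + D4*5 = (-3, -2, 5)
  hex 0: (-3, -2, 5)
  hex 1: (-2, -3, 5)
  hex 2: (-1, -4, 5)
  hex 3: (0, -5, 5)
  hex 4: (1, -6, 5)
  hex 5: (2, -7, 5)
  hex 6: (3, -7, 4)
  hex 7: (4, -7, 3)
  hex 8: (5, -7, 2)
  hex 9: (6, -7, 1)
  hex 10: (7, -7, 0)
  hex 11: (7, -6, -1)
  hex 12: (7, -5, -2)
  hex 13: (7, -4, -3)
  hex 14: (7, -3, -4)
  hex 15: (7, -2, -5)
  hex 16: (6, -1, -5)
  hex 17: (5, 0, -5)
  hex 18: (4, 1, -5)
  hex 19: (3, 2, -5)
  hex 20: (2, 3, -5)
  hex 21: (1, 3, -4)
  hex 22: (0, 3, -3)
  hex 23: (-1, 3, -2)
  hex 24: (-2, 3, -1)
  hex 25: (-3, 3, 0)
  hex 26: (-3, 2, 1)
  hex 27: (-3, 1, 2)
  hex 28: (-3, 0, 3)
  hex 29: (-3, -1, 4)
Sorted: 30 hexes.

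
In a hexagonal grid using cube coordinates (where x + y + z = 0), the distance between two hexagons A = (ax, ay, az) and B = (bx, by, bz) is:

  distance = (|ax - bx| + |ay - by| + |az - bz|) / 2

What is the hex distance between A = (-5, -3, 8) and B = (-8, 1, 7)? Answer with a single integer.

|ax - bx| = |-5 - (-8)| = 3
|ay - by| = |-3 - 1| = 4
|az - bz| = |8 - 7| = 1
distance = (3 + 4 + 1) / 2 = 8 / 2 = 4

Answer: 4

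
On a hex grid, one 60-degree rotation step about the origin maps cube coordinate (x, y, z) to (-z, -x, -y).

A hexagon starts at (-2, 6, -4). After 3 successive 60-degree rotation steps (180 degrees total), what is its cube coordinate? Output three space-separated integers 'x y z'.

Start: (-2, 6, -4)
Step 1: (-2, 6, -4) -> (-(-4), -(-2), -(6)) = (4, 2, -6)
Step 2: (4, 2, -6) -> (-(-6), -(4), -(2)) = (6, -4, -2)
Step 3: (6, -4, -2) -> (-(-2), -(6), -(-4)) = (2, -6, 4)

Answer: 2 -6 4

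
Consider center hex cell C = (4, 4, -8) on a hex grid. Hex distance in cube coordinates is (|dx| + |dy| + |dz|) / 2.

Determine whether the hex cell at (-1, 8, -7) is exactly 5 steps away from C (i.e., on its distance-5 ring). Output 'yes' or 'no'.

Answer: yes

Derivation:
|px - cx| = |-1 - 4| = 5
|py - cy| = |8 - 4| = 4
|pz - cz| = |-7 - (-8)| = 1
distance = (5+4+1)/2 = 10/2 = 5
radius = 5; distance == radius -> yes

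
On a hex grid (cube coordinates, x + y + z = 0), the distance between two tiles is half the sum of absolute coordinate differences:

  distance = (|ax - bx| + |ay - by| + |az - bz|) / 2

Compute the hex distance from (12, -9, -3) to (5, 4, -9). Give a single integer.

|ax - bx| = |12 - 5| = 7
|ay - by| = |-9 - 4| = 13
|az - bz| = |-3 - (-9)| = 6
distance = (7 + 13 + 6) / 2 = 26 / 2 = 13

Answer: 13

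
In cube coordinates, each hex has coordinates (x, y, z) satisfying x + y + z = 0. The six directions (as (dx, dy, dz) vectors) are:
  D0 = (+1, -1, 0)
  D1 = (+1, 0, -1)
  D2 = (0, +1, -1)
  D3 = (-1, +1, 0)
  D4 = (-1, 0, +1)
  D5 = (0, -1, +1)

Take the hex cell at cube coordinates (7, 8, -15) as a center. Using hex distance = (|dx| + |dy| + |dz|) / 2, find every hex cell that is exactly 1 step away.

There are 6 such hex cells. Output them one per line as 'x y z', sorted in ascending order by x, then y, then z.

Walk ring at distance 1 from (7, 8, -15):
Start at center + D4*1 = (6, 8, -14)
  hex 0: (6, 8, -14)
  hex 1: (7, 7, -14)
  hex 2: (8, 7, -15)
  hex 3: (8, 8, -16)
  hex 4: (7, 9, -16)
  hex 5: (6, 9, -15)
Sorted: 6 hexes.

Answer: 6 8 -14
6 9 -15
7 7 -14
7 9 -16
8 7 -15
8 8 -16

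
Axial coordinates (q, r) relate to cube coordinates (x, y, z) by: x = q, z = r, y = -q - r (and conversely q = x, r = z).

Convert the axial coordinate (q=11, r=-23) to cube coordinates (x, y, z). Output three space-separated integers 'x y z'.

Answer: 11 12 -23

Derivation:
x = q = 11
z = r = -23
y = -x - z = -(11) - (-23) = 12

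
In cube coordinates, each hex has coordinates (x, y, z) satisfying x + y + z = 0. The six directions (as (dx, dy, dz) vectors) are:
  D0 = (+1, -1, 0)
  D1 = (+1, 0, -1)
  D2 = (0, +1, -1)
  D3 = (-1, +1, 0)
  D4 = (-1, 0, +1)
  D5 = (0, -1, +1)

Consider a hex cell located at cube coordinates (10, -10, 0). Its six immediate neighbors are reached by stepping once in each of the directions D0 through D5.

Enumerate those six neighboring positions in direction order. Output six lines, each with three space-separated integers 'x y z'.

Center: (10, -10, 0). Add each direction:
  D0: (10, -10, 0) + (1, -1, 0) = (11, -11, 0)
  D1: (10, -10, 0) + (1, 0, -1) = (11, -10, -1)
  D2: (10, -10, 0) + (0, 1, -1) = (10, -9, -1)
  D3: (10, -10, 0) + (-1, 1, 0) = (9, -9, 0)
  D4: (10, -10, 0) + (-1, 0, 1) = (9, -10, 1)
  D5: (10, -10, 0) + (0, -1, 1) = (10, -11, 1)

Answer: 11 -11 0
11 -10 -1
10 -9 -1
9 -9 0
9 -10 1
10 -11 1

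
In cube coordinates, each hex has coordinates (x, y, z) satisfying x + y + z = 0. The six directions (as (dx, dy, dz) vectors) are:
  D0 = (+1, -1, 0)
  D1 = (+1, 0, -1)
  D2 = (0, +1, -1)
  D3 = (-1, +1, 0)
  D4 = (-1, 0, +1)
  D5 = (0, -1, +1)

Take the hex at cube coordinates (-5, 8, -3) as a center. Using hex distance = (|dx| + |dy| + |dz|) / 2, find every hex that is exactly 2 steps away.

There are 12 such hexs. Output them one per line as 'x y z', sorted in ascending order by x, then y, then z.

Answer: -7 8 -1
-7 9 -2
-7 10 -3
-6 7 -1
-6 10 -4
-5 6 -1
-5 10 -5
-4 6 -2
-4 9 -5
-3 6 -3
-3 7 -4
-3 8 -5

Derivation:
Walk ring at distance 2 from (-5, 8, -3):
Start at center + D4*2 = (-7, 8, -1)
  hex 0: (-7, 8, -1)
  hex 1: (-6, 7, -1)
  hex 2: (-5, 6, -1)
  hex 3: (-4, 6, -2)
  hex 4: (-3, 6, -3)
  hex 5: (-3, 7, -4)
  hex 6: (-3, 8, -5)
  hex 7: (-4, 9, -5)
  hex 8: (-5, 10, -5)
  hex 9: (-6, 10, -4)
  hex 10: (-7, 10, -3)
  hex 11: (-7, 9, -2)
Sorted: 12 hexes.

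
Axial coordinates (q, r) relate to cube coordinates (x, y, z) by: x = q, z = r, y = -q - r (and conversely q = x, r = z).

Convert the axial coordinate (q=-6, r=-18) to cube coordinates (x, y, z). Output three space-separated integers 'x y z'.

x = q = -6
z = r = -18
y = -x - z = -(-6) - (-18) = 24

Answer: -6 24 -18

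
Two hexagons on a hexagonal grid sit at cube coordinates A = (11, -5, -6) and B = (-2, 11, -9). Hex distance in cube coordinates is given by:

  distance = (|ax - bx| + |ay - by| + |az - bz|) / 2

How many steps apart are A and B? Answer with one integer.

|ax - bx| = |11 - (-2)| = 13
|ay - by| = |-5 - 11| = 16
|az - bz| = |-6 - (-9)| = 3
distance = (13 + 16 + 3) / 2 = 32 / 2 = 16

Answer: 16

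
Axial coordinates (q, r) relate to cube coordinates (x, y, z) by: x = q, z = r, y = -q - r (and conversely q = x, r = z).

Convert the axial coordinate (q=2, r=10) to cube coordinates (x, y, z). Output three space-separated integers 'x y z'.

x = q = 2
z = r = 10
y = -x - z = -(2) - (10) = -12

Answer: 2 -12 10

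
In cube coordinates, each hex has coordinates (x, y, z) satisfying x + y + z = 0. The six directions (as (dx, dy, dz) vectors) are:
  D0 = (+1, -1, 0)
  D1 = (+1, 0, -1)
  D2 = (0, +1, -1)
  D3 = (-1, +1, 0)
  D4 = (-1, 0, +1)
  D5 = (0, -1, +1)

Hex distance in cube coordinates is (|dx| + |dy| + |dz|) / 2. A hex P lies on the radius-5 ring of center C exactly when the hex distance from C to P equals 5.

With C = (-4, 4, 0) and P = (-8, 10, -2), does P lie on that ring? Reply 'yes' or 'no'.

|px - cx| = |-8 - (-4)| = 4
|py - cy| = |10 - 4| = 6
|pz - cz| = |-2 - 0| = 2
distance = (4+6+2)/2 = 12/2 = 6
radius = 5; distance != radius -> no

Answer: no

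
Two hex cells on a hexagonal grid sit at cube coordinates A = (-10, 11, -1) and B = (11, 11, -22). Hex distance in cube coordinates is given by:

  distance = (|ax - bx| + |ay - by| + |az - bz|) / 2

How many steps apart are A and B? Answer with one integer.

|ax - bx| = |-10 - 11| = 21
|ay - by| = |11 - 11| = 0
|az - bz| = |-1 - (-22)| = 21
distance = (21 + 0 + 21) / 2 = 42 / 2 = 21

Answer: 21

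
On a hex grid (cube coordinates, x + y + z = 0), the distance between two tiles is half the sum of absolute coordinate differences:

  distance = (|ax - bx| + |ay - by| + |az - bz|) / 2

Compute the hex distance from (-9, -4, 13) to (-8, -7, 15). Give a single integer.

Answer: 3

Derivation:
|ax - bx| = |-9 - (-8)| = 1
|ay - by| = |-4 - (-7)| = 3
|az - bz| = |13 - 15| = 2
distance = (1 + 3 + 2) / 2 = 6 / 2 = 3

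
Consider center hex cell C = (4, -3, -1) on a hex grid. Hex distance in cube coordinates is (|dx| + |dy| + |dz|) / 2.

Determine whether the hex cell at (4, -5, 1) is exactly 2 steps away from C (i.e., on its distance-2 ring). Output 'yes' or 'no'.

Answer: yes

Derivation:
|px - cx| = |4 - 4| = 0
|py - cy| = |-5 - (-3)| = 2
|pz - cz| = |1 - (-1)| = 2
distance = (0+2+2)/2 = 4/2 = 2
radius = 2; distance == radius -> yes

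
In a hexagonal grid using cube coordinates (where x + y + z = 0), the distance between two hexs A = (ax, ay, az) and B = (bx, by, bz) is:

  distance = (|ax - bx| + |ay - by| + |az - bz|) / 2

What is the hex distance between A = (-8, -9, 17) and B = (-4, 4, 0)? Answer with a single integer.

|ax - bx| = |-8 - (-4)| = 4
|ay - by| = |-9 - 4| = 13
|az - bz| = |17 - 0| = 17
distance = (4 + 13 + 17) / 2 = 34 / 2 = 17

Answer: 17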